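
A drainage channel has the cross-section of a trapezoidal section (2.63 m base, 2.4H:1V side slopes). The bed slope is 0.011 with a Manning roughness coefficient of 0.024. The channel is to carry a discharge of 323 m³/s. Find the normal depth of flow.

y_n = 3.87 m

Manning's equation rearranged: A R^(2/3) = nQ / (1·√S) = 0.024 × 323 / (√0.011) = 73.91.
Trying y = 2.95 m: A R^(2/3) = 39.09 — too small.
Trying y = 4.33 m: A R^(2/3) = 96.6 — too large.
Trying y = 3.87 m: A R^(2/3) = 73.87 — matches.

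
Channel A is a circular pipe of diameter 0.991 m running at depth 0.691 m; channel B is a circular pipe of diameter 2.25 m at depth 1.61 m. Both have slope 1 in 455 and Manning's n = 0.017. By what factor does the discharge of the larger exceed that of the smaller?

Channel A: For a circular section of diameter D = 0.991 m at depth y = 0.691 m, the central angle is θ = 2 arccos(1 − 2y/D) = 3.953 rad. Then A = (D²/8)(θ − sin θ) = 0.5743 m² and P = Dθ/2 = 1.959 m. Hydraulic radius R = A/P = 0.5743/1.959 = 0.2932 m. Q_A = (1/0.017)·0.5743·0.2932^(2/3)·√0.002198 = 0.6989 m³/s.
Channel B: For a circular section of diameter D = 2.25 m at depth y = 1.61 m, the central angle is θ = 2 arccos(1 − 2y/D) = 4.033 rad. Then A = (D²/8)(θ − sin θ) = 3.044 m² and P = Dθ/2 = 4.537 m. Hydraulic radius R = A/P = 3.044/4.537 = 0.671 m. Q_B = (1/0.017)·3.044·0.671^(2/3)·√0.002198 = 6.435 m³/s.
The larger discharge is 6.435 m³/s and the smaller is 0.6989 m³/s; the ratio is 9.21.

9.21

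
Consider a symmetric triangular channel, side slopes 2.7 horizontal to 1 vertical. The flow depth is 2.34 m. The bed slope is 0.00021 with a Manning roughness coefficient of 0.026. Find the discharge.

Q = 8.77 m³/s

For a triangular section with side slope z = 2.7: A = zy² = 2.7×2.34² = 14.78 m²; P = 2y√(1+z²) = 2×2.34×2.879 = 13.47 m.
Hydraulic radius R = A/P = 14.78/13.47 = 1.097 m.
Manning's equation: Q = (1/n) A R^(2/3) S^(1/2) = (1/0.026) × 14.78 × 1.097^(2/3) × 0.00021^(1/2) = 8.77 m³/s.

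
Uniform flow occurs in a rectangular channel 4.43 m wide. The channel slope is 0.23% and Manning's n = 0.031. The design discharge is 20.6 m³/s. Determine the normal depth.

Manning's equation rearranged: A R^(2/3) = nQ / (1·√S) = 0.031 × 20.6 / (√0.0023) = 13.32.
Try y = 2.01 m: A R^(2/3) = 9.221 — too small.
Try y = 3.36 m: A R^(2/3) = 18.05 — too large.
Try y = 2.65 m: A R^(2/3) = 13.3 — matches.

y_n = 2.65 m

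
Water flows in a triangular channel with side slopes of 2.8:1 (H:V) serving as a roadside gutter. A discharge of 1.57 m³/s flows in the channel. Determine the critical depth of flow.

y_c = 0.577 m

At critical depth, Q² T / (g A³) = 1, i.e. A³/T = Q²/g = 1.57²/9.81 = 0.2513.
Trying y = 0.629 m: A³/T = 0.386 — high.
Trying y = 0.427 m: A³/T = 0.05564 — low.
Trying y = 0.577 m: A³/T = 0.2507 — close enough.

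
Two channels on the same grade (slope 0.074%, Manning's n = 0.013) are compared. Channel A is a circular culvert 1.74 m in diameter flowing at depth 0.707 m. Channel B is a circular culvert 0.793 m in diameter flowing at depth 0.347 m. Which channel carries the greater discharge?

Channel A: For a circular section of diameter D = 1.74 m at depth y = 0.707 m, the central angle is θ = 2 arccos(1 − 2y/D) = 2.765 rad. Then A = (D²/8)(θ − sin θ) = 0.907 m² and P = Dθ/2 = 2.405 m. Hydraulic radius R = A/P = 0.907/2.405 = 0.3771 m. Q_A = (1/0.013)·0.907·0.3771^(2/3)·√0.00074 = 0.9906 m³/s.
Channel B: For a circular section of diameter D = 0.793 m at depth y = 0.347 m, the central angle is θ = 2 arccos(1 − 2y/D) = 2.891 rad. Then A = (D²/8)(θ − sin θ) = 0.2078 m² and P = Dθ/2 = 1.146 m. Hydraulic radius R = A/P = 0.2078/1.146 = 0.1813 m. Q_B = (1/0.013)·0.2078·0.1813^(2/3)·√0.00074 = 0.1393 m³/s.
Q_A = 0.9906 m³/s vs Q_B = 0.1393 m³/s, so channel A carries more.

channel A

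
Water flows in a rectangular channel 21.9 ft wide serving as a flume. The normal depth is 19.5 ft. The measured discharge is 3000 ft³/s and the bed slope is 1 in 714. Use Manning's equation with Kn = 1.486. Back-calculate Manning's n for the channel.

Flow area A = b·y = 21.9 × 19.5 = 427 ft². Wetted perimeter P = b + 2y = 21.9 + 2×19.5 = 60.9 ft.
Hydraulic radius R = A/P = 427/60.9 = 7.012 ft.
Rearranging Manning's equation: n = (1.486/Q) A R^(2/3) S^(1/2) = (1.486/3000) × 427 × 7.012^(2/3) × √0.001401 = 0.029.

n = 0.029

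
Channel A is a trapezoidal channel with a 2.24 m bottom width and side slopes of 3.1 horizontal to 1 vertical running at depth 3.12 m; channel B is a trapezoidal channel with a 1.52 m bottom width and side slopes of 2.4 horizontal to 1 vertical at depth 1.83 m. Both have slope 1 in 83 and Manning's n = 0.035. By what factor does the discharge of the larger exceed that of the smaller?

Channel A: With bottom width b = 2.24 m and side slope z = 3.1: A = (b + zy)y = (2.24 + 3.1×3.12)×3.12 = 37.17 m²; P = b + 2y√(1+z²) = 2.24 + 2×3.12×3.257 = 22.57 m. Hydraulic radius R = A/P = 37.17/22.57 = 1.647 m. Q_A = (1/0.035)·37.17·1.647^(2/3)·√0.01205 = 162.6 m³/s.
Channel B: With bottom width b = 1.52 m and side slope z = 2.4: A = (b + zy)y = (1.52 + 2.4×1.83)×1.83 = 10.82 m²; P = b + 2y√(1+z²) = 1.52 + 2×1.83×2.6 = 11.04 m. Hydraulic radius R = A/P = 10.82/11.04 = 0.9803 m. Q_B = (1/0.035)·10.82·0.9803^(2/3)·√0.01205 = 33.48 m³/s.
The larger discharge is 162.6 m³/s and the smaller is 33.48 m³/s; the ratio is 4.85.

4.85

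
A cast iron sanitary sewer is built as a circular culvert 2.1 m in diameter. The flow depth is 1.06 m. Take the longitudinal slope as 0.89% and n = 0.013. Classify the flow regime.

For a circular section of diameter D = 2.1 m at depth y = 1.06 m, the central angle is θ = 2 arccos(1 − 2y/D) = 3.161 rad. Then A = (D²/8)(θ − sin θ) = 1.753 m² and P = Dθ/2 = 3.319 m.
Hydraulic radius R = A/P = 1.753/3.319 = 0.5282 m.
V = (1/n) R^(2/3) √S = (1/0.013) × 0.5282^(2/3) × √0.0089 = 4.742 m/s. Hydraulic depth D_h = A/T = 1.753/2.1 = 0.8347 m.
Froude number Fr = V/√(g·D_h) = 4.742/√(9.81×0.8347) = 1.66, which is greater than 1, so the flow is supercritical.

supercritical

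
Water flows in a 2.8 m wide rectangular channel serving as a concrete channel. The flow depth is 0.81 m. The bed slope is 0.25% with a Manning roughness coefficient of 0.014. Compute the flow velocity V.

Flow area A = b·y = 2.8 × 0.81 = 2.268 m². Wetted perimeter P = b + 2y = 2.8 + 2×0.81 = 4.42 m.
Hydraulic radius R = A/P = 2.268/4.42 = 0.5131 m.
From Manning's equation, V = (1/n) R^(2/3) S^(1/2) = (1/0.014) × 0.5131^(2/3) × 0.0025^(1/2) = 2.29 m/s.

V = 2.29 m/s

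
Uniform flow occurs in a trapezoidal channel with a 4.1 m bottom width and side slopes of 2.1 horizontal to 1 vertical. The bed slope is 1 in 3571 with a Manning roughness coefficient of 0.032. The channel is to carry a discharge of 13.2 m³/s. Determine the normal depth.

y_n = 2.29 m

Manning's equation rearranged: A R^(2/3) = nQ / (1·√S) = 0.032 × 13.2 / (√0.00028) = 25.24.
Trying y = 2.51 m: A R^(2/3) = 30.7 — over.
Trying y = 1.99 m: A R^(2/3) = 18.95 — short.
Trying y = 2.29 m: A R^(2/3) = 25.32 — close enough.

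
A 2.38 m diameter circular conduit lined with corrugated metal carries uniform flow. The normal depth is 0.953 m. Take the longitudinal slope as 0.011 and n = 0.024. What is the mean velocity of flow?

V = 2.79 m/s

For a circular section of diameter D = 2.38 m at depth y = 0.953 m, the central angle is θ = 2 arccos(1 − 2y/D) = 2.741 rad. Then A = (D²/8)(θ − sin θ) = 1.664 m² and P = Dθ/2 = 3.261 m.
Hydraulic radius R = A/P = 1.664/3.261 = 0.5103 m.
From Manning's equation, V = (1/n) R^(2/3) S^(1/2) = (1/0.024) × 0.5103^(2/3) × 0.011^(1/2) = 2.79 m/s.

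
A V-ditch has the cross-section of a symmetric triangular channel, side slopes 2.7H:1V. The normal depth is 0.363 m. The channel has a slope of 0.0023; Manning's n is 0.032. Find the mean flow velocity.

For a triangular section with side slope z = 2.7: A = zy² = 2.7×0.363² = 0.3558 m²; P = 2y√(1+z²) = 2×0.363×2.879 = 2.09 m.
Hydraulic radius R = A/P = 0.3558/2.09 = 0.1702 m.
From Manning's equation, V = (1/n) R^(2/3) S^(1/2) = (1/0.032) × 0.1702^(2/3) × 0.0023^(1/2) = 0.46 m/s.

V = 0.46 m/s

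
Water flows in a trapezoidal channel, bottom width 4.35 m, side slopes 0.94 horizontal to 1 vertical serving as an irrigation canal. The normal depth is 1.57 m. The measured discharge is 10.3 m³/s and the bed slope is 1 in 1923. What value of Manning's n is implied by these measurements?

n = 0.021

With bottom width b = 4.35 m and side slope z = 0.94: A = (b + zy)y = (4.35 + 0.94×1.57)×1.57 = 9.147 m²; P = b + 2y√(1+z²) = 4.35 + 2×1.57×1.372 = 8.659 m.
Hydraulic radius R = A/P = 9.147/8.659 = 1.056 m.
Rearranging Manning's equation: n = (1/Q) A R^(2/3) S^(1/2) = (1/10.3) × 9.147 × 1.056^(2/3) × √0.00052 = 0.021.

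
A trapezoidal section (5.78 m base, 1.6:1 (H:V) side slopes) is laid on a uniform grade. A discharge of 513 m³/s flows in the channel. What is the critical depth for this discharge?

At critical depth, Q² T / (g A³) = 1, i.e. A³/T = Q²/g = 513²/9.81 = 26830.
At y = 4.45 m: A³/T = 9449 — low.
At y = 7.31 m: A³/T = 71470 — high.
At y = 5.77 m: A³/T = 26810 — matches.

y_c = 5.77 m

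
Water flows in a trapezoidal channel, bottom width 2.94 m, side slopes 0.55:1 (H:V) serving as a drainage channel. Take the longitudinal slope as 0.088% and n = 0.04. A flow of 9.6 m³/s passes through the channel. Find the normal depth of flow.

Manning's equation rearranged: A R^(2/3) = nQ / (1·√S) = 0.04 × 9.6 / (√0.00088) = 12.94.
At y = 3.26 m: A R^(2/3) = 20.1 — high.
At y = 2.55 m: A R^(2/3) = 12.95 — ≈ 12.94.

y_n = 2.55 m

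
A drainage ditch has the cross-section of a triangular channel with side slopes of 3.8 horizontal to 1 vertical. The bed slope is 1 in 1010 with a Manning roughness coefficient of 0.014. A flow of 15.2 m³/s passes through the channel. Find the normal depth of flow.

Manning's equation rearranged: A R^(2/3) = nQ / (1·√S) = 0.014 × 15.2 / (√0.0009901) = 6.763.
At y = 1.08 m: A R^(2/3) = 2.874 — too small.
At y = 1.65 m: A R^(2/3) = 8.899 — too large.
At y = 1.49 m: A R^(2/3) = 6.78 — ≈ 6.763.

y_n = 1.49 m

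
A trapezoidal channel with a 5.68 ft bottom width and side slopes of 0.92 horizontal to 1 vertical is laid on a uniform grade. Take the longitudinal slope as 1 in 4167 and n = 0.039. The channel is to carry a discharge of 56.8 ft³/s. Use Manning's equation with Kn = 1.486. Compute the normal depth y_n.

y_n = 4.93 ft

Manning's equation rearranged: A R^(2/3) = nQ / (1.486·√S) = 0.039 × 56.8 / (1.486 × √0.00024) = 96.23.
Try y = 5.76 ft: A R^(2/3) = 130.5 — too large.
Try y = 4.42 ft: A R^(2/3) = 77.97 — too small.
Try y = 4.93 ft: A R^(2/3) = 96.2 — matches.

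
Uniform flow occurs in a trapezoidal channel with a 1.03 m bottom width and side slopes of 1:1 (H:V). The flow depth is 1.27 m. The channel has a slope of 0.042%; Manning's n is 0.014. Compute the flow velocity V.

V = 1.08 m/s

With bottom width b = 1.03 m and side slope z = 1: A = (b + zy)y = (1.03 + 1×1.27)×1.27 = 2.921 m²; P = b + 2y√(1+z²) = 1.03 + 2×1.27×1.414 = 4.622 m.
Hydraulic radius R = A/P = 2.921/4.622 = 0.632 m.
From Manning's equation, V = (1/n) R^(2/3) S^(1/2) = (1/0.014) × 0.632^(2/3) × 0.00042^(1/2) = 1.08 m/s.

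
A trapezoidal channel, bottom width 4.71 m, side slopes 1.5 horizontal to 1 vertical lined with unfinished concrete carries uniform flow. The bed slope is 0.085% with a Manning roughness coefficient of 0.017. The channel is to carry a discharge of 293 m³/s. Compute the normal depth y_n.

y_n = 5.92 m

Manning's equation rearranged: A R^(2/3) = nQ / (1·√S) = 0.017 × 293 / (√0.00085) = 170.8.
At y = 4.94 m: A R^(2/3) = 114.9 — low.
At y = 7.16 m: A R^(2/3) = 261 — high.
At y = 5.92 m: A R^(2/3) = 170.6 — matches.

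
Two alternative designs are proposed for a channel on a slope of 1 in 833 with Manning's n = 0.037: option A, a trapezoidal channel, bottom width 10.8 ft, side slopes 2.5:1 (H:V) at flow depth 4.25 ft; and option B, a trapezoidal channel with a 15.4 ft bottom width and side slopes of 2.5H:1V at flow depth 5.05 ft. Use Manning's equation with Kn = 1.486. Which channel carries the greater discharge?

Channel A: With bottom width b = 10.8 ft and side slope z = 2.5: A = (b + zy)y = (10.8 + 2.5×4.25)×4.25 = 91.06 ft²; P = b + 2y√(1+z²) = 10.8 + 2×4.25×2.693 = 33.69 ft. Hydraulic radius R = A/P = 91.06/33.69 = 2.703 ft. Q_A = (1.486/0.037)·91.06·2.703^(2/3)·√0.0012 = 245.9 ft³/s.
Channel B: With bottom width b = 15.4 ft and side slope z = 2.5: A = (b + zy)y = (15.4 + 2.5×5.05)×5.05 = 141.5 ft²; P = b + 2y√(1+z²) = 15.4 + 2×5.05×2.693 = 42.6 ft. Hydraulic radius R = A/P = 141.5/42.6 = 3.323 ft. Q_B = (1.486/0.037)·141.5·3.323^(2/3)·√0.0012 = 438.5 ft³/s.
Q_A = 245.9 ft³/s vs Q_B = 438.5 ft³/s, so channel B carries more.

channel B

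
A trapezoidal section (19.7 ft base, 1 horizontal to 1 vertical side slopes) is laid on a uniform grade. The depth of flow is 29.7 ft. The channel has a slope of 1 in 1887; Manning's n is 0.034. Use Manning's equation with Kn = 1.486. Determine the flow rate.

Q = 8630 ft³/s

With bottom width b = 19.7 ft and side slope z = 1: A = (b + zy)y = (19.7 + 1×29.7)×29.7 = 1467 ft²; P = b + 2y√(1+z²) = 19.7 + 2×29.7×1.414 = 103.7 ft.
Hydraulic radius R = A/P = 1467/103.7 = 14.15 ft.
Manning's equation: Q = (1.486/n) A R^(2/3) S^(1/2) = (1.486/0.034) × 1467 × 14.15^(2/3) × 0.0005299^(1/2) = 8630 ft³/s.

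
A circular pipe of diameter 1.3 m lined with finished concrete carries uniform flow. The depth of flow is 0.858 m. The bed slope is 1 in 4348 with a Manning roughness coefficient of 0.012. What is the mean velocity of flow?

V = 0.659 m/s

For a circular section of diameter D = 1.3 m at depth y = 0.858 m, the central angle is θ = 2 arccos(1 − 2y/D) = 3.793 rad. Then A = (D²/8)(θ − sin θ) = 0.9294 m² and P = Dθ/2 = 2.465 m.
Hydraulic radius R = A/P = 0.9294/2.465 = 0.377 m.
From Manning's equation, V = (1/n) R^(2/3) S^(1/2) = (1/0.012) × 0.377^(2/3) × 0.00023^(1/2) = 0.659 m/s.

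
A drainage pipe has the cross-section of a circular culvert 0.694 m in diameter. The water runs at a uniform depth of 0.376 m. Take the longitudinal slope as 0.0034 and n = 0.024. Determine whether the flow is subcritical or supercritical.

For a circular section of diameter D = 0.694 m at depth y = 0.376 m, the central angle is θ = 2 arccos(1 − 2y/D) = 3.309 rad. Then A = (D²/8)(θ − sin θ) = 0.2092 m² and P = Dθ/2 = 1.148 m.
Hydraulic radius R = A/P = 0.2092/1.148 = 0.1822 m.
V = (1/n) R^(2/3) √S = (1/0.024) × 0.1822^(2/3) × √0.0034 = 0.7809 m/s. Hydraulic depth D_h = A/T = 0.2092/0.6916 = 0.3026 m.
Froude number Fr = V/√(g·D_h) = 0.7809/√(9.81×0.3026) = 0.453, which is less than 1, so the flow is subcritical.

subcritical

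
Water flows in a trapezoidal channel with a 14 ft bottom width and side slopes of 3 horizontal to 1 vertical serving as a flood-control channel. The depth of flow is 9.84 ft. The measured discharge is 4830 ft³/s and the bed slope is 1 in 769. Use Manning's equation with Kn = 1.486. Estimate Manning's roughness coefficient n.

With bottom width b = 14 ft and side slope z = 3: A = (b + zy)y = (14 + 3×9.84)×9.84 = 428.2 ft²; P = b + 2y√(1+z²) = 14 + 2×9.84×3.162 = 76.23 ft.
Hydraulic radius R = A/P = 428.2/76.23 = 5.617 ft.
Rearranging Manning's equation: n = (1.486/Q) A R^(2/3) S^(1/2) = (1.486/4830) × 428.2 × 5.617^(2/3) × √0.0013 = 0.015.

n = 0.015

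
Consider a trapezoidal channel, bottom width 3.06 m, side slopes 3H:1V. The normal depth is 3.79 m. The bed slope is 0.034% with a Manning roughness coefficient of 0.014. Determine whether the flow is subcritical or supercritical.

subcritical

With bottom width b = 3.06 m and side slope z = 3: A = (b + zy)y = (3.06 + 3×3.79)×3.79 = 54.69 m²; P = b + 2y√(1+z²) = 3.06 + 2×3.79×3.162 = 27.03 m.
Hydraulic radius R = A/P = 54.69/27.03 = 2.023 m.
V = (1/n) R^(2/3) √S = (1/0.014) × 2.023^(2/3) × √0.00034 = 2.107 m/s. Hydraulic depth D_h = A/T = 54.69/25.8 = 2.12 m.
Froude number Fr = V/√(g·D_h) = 2.107/√(9.81×2.12) = 0.462, which is less than 1, so the flow is subcritical.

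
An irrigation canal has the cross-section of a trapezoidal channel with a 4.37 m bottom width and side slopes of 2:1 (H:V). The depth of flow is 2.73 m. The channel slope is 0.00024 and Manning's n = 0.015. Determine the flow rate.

With bottom width b = 4.37 m and side slope z = 2: A = (b + zy)y = (4.37 + 2×2.73)×2.73 = 26.84 m²; P = b + 2y√(1+z²) = 4.37 + 2×2.73×2.236 = 16.58 m.
Hydraulic radius R = A/P = 26.84/16.58 = 1.619 m.
Manning's equation: Q = (1/n) A R^(2/3) S^(1/2) = (1/0.015) × 26.84 × 1.619^(2/3) × 0.00024^(1/2) = 38.2 m³/s.

Q = 38.2 m³/s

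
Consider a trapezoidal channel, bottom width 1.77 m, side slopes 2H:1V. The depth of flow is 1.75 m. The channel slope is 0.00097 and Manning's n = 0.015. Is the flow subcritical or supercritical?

subcritical

With bottom width b = 1.77 m and side slope z = 2: A = (b + zy)y = (1.77 + 2×1.75)×1.75 = 9.223 m²; P = b + 2y√(1+z²) = 1.77 + 2×1.75×2.236 = 9.596 m.
Hydraulic radius R = A/P = 9.223/9.596 = 0.9611 m.
V = (1/n) R^(2/3) √S = (1/0.015) × 0.9611^(2/3) × √0.00097 = 2.022 m/s. Hydraulic depth D_h = A/T = 9.223/8.77 = 1.052 m.
Froude number Fr = V/√(g·D_h) = 2.022/√(9.81×1.052) = 0.63, which is less than 1, so the flow is subcritical.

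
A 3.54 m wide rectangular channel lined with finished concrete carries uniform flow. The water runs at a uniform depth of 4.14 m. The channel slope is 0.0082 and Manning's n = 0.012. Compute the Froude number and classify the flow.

supercritical

Flow area A = b·y = 3.54 × 4.14 = 14.66 m². Wetted perimeter P = b + 2y = 3.54 + 2×4.14 = 11.82 m.
Hydraulic radius R = A/P = 14.66/11.82 = 1.24 m.
V = (1/n) R^(2/3) √S = (1/0.012) × 1.24^(2/3) × √0.0082 = 8.709 m/s. Hydraulic depth D_h = A/T = 14.66/3.54 = 4.14 m.
Froude number Fr = V/√(g·D_h) = 8.709/√(9.81×4.14) = 1.37, which is greater than 1, so the flow is supercritical.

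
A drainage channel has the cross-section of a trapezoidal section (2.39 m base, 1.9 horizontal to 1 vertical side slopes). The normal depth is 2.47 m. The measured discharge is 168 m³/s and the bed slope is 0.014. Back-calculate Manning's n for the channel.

With bottom width b = 2.39 m and side slope z = 1.9: A = (b + zy)y = (2.39 + 1.9×2.47)×2.47 = 17.5 m²; P = b + 2y√(1+z²) = 2.39 + 2×2.47×2.147 = 13 m.
Hydraulic radius R = A/P = 17.5/13 = 1.346 m.
Rearranging Manning's equation: n = (1/Q) A R^(2/3) S^(1/2) = (1/168) × 17.5 × 1.346^(2/3) × √0.014 = 0.015.

n = 0.015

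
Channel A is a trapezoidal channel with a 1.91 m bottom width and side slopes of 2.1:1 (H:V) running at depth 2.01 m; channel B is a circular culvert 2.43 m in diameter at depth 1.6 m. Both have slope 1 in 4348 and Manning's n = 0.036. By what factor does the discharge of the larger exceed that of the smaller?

Channel A: With bottom width b = 1.91 m and side slope z = 2.1: A = (b + zy)y = (1.91 + 2.1×2.01)×2.01 = 12.32 m²; P = b + 2y√(1+z²) = 1.91 + 2×2.01×2.326 = 11.26 m. Hydraulic radius R = A/P = 12.32/11.26 = 1.094 m. Q_A = (1/0.036)·12.32·1.094^(2/3)·√0.00023 = 5.513 m³/s.
Channel B: For a circular section of diameter D = 2.43 m at depth y = 1.6 m, the central angle is θ = 2 arccos(1 − 2y/D) = 3.786 rad. Then A = (D²/8)(θ − sin θ) = 3.238 m² and P = Dθ/2 = 4.601 m. Hydraulic radius R = A/P = 3.238/4.601 = 0.7039 m. Q_B = (1/0.036)·3.238·0.7039^(2/3)·√0.00023 = 1.08 m³/s.
The larger discharge is 5.513 m³/s and the smaller is 1.08 m³/s; the ratio is 5.11.

5.11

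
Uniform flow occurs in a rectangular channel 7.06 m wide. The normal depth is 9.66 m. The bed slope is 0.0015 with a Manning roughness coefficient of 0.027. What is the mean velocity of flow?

V = 2.7 m/s

Flow area A = b·y = 7.06 × 9.66 = 68.2 m². Wetted perimeter P = b + 2y = 7.06 + 2×9.66 = 26.38 m.
Hydraulic radius R = A/P = 68.2/26.38 = 2.585 m.
From Manning's equation, V = (1/n) R^(2/3) S^(1/2) = (1/0.027) × 2.585^(2/3) × 0.0015^(1/2) = 2.7 m/s.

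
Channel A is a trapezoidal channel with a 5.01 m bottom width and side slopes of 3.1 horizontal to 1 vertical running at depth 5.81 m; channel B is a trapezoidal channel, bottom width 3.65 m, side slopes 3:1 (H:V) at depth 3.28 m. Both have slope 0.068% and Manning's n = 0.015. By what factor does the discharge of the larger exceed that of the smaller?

Channel A: With bottom width b = 5.01 m and side slope z = 3.1: A = (b + zy)y = (5.01 + 3.1×5.81)×5.81 = 133.8 m²; P = b + 2y√(1+z²) = 5.01 + 2×5.81×3.257 = 42.86 m. Hydraulic radius R = A/P = 133.8/42.86 = 3.121 m. Q_A = (1/0.015)·133.8·3.121^(2/3)·√0.00068 = 496.6 m³/s.
Channel B: With bottom width b = 3.65 m and side slope z = 3: A = (b + zy)y = (3.65 + 3×3.28)×3.28 = 44.25 m²; P = b + 2y√(1+z²) = 3.65 + 2×3.28×3.162 = 24.39 m. Hydraulic radius R = A/P = 44.25/24.39 = 1.814 m. Q_B = (1/0.015)·44.25·1.814^(2/3)·√0.00068 = 114.4 m³/s.
The larger discharge is 496.6 m³/s and the smaller is 114.4 m³/s; the ratio is 4.34.

4.34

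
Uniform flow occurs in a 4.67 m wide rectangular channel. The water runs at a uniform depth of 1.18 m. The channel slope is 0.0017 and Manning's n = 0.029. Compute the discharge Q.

Q = 6.66 m³/s

Flow area A = b·y = 4.67 × 1.18 = 5.511 m². Wetted perimeter P = b + 2y = 4.67 + 2×1.18 = 7.03 m.
Hydraulic radius R = A/P = 5.511/7.03 = 0.7839 m.
Manning's equation: Q = (1/n) A R^(2/3) S^(1/2) = (1/0.029) × 5.511 × 0.7839^(2/3) × 0.0017^(1/2) = 6.66 m³/s.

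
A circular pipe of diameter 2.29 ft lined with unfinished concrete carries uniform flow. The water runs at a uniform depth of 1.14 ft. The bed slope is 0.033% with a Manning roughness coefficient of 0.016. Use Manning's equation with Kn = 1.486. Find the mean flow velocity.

For a circular section of diameter D = 2.29 ft at depth y = 1.14 ft, the central angle is θ = 2 arccos(1 − 2y/D) = 3.133 rad. Then A = (D²/8)(θ − sin θ) = 2.048 ft² and P = Dθ/2 = 3.587 ft.
Hydraulic radius R = A/P = 2.048/3.587 = 0.5709 ft.
From Manning's equation, V = (1.486/n) R^(2/3) S^(1/2) = (1.486/0.016) × 0.5709^(2/3) × 0.00033^(1/2) = 1.16 ft/s.

V = 1.16 ft/s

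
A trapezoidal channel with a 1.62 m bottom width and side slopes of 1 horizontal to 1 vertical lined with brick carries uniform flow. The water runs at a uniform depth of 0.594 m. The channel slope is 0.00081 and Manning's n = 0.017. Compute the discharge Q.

With bottom width b = 1.62 m and side slope z = 1: A = (b + zy)y = (1.62 + 1×0.594)×0.594 = 1.315 m²; P = b + 2y√(1+z²) = 1.62 + 2×0.594×1.414 = 3.3 m.
Hydraulic radius R = A/P = 1.315/3.3 = 0.3985 m.
Manning's equation: Q = (1/n) A R^(2/3) S^(1/2) = (1/0.017) × 1.315 × 0.3985^(2/3) × 0.00081^(1/2) = 1.19 m³/s.

Q = 1.19 m³/s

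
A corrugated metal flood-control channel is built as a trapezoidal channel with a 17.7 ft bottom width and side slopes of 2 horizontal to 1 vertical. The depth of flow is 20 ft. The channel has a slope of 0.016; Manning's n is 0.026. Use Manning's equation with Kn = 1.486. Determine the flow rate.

With bottom width b = 17.7 ft and side slope z = 2: A = (b + zy)y = (17.7 + 2×20)×20 = 1154 ft²; P = b + 2y√(1+z²) = 17.7 + 2×20×2.236 = 107.1 ft.
Hydraulic radius R = A/P = 1154/107.1 = 10.77 ft.
Manning's equation: Q = (1.486/n) A R^(2/3) S^(1/2) = (1.486/0.026) × 1154 × 10.77^(2/3) × 0.016^(1/2) = 40700 ft³/s.

Q = 40700 ft³/s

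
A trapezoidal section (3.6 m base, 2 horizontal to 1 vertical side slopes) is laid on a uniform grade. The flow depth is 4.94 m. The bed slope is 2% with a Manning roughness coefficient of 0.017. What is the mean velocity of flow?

V = 15.7 m/s

With bottom width b = 3.6 m and side slope z = 2: A = (b + zy)y = (3.6 + 2×4.94)×4.94 = 66.59 m²; P = b + 2y√(1+z²) = 3.6 + 2×4.94×2.236 = 25.69 m.
Hydraulic radius R = A/P = 66.59/25.69 = 2.592 m.
From Manning's equation, V = (1/n) R^(2/3) S^(1/2) = (1/0.017) × 2.592^(2/3) × 0.02^(1/2) = 15.7 m/s.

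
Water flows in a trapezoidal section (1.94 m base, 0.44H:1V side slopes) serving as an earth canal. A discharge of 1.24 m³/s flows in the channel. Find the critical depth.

At critical depth, Q² T / (g A³) = 1, i.e. A³/T = Q²/g = 1.24²/9.81 = 0.1567.
Trying y = 0.285 m: A³/T = 0.0931 — too small.
Trying y = 0.414 m: A³/T = 0.2943 — too large.
Trying y = 0.338 m: A³/T = 0.1573 — matches.

y_c = 0.338 m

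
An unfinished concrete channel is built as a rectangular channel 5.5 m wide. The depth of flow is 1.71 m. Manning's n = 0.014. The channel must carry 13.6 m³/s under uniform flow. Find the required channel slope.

S = 0.000382

Flow area A = b·y = 5.5 × 1.71 = 9.405 m². Wetted perimeter P = b + 2y = 5.5 + 2×1.71 = 8.92 m.
Hydraulic radius R = A/P = 9.405/8.92 = 1.054 m.
From Manning's equation, S = [nQ / (1 A R^(2/3))]² = [0.014 × 13.6 / (1 × 9.405 × 1.054^(2/3))]² = 0.000382.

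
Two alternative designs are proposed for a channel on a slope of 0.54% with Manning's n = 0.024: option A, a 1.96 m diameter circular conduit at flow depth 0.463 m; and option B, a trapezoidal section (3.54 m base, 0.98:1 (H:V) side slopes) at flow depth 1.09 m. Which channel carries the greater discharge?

Channel A: For a circular section of diameter D = 1.96 m at depth y = 0.463 m, the central angle is θ = 2 arccos(1 − 2y/D) = 2.03 rad. Then A = (D²/8)(θ − sin θ) = 0.5445 m² and P = Dθ/2 = 1.99 m. Hydraulic radius R = A/P = 0.5445/1.99 = 0.2737 m. Q_A = (1/0.024)·0.5445·0.2737^(2/3)·√0.0054 = 0.7027 m³/s.
Channel B: With bottom width b = 3.54 m and side slope z = 0.98: A = (b + zy)y = (3.54 + 0.98×1.09)×1.09 = 5.023 m²; P = b + 2y√(1+z²) = 3.54 + 2×1.09×1.4 = 6.592 m. Hydraulic radius R = A/P = 5.023/6.592 = 0.7619 m. Q_B = (1/0.024)·5.023·0.7619^(2/3)·√0.0054 = 12.83 m³/s.
Q_A = 0.7027 m³/s vs Q_B = 12.83 m³/s, so channel B carries more.

channel B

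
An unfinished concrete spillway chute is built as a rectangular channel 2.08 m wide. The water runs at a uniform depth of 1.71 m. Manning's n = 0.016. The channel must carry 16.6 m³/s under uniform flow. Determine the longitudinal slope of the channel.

S = 0.00997

Flow area A = b·y = 2.08 × 1.71 = 3.557 m². Wetted perimeter P = b + 2y = 2.08 + 2×1.71 = 5.5 m.
Hydraulic radius R = A/P = 3.557/5.5 = 0.6467 m.
From Manning's equation, S = [nQ / (1 A R^(2/3))]² = [0.016 × 16.6 / (1 × 3.557 × 0.6467^(2/3))]² = 0.00997.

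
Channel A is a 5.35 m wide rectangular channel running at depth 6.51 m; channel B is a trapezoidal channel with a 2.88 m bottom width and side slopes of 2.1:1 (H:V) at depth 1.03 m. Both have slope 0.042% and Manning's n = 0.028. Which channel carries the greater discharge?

channel A

Channel A: Flow area A = b·y = 5.35 × 6.51 = 34.83 m². Wetted perimeter P = b + 2y = 5.35 + 2×6.51 = 18.37 m. Hydraulic radius R = A/P = 34.83/18.37 = 1.896 m. Q_A = (1/0.028)·34.83·1.896^(2/3)·√0.00042 = 39.05 m³/s.
Channel B: With bottom width b = 2.88 m and side slope z = 2.1: A = (b + zy)y = (2.88 + 2.1×1.03)×1.03 = 5.194 m²; P = b + 2y√(1+z²) = 2.88 + 2×1.03×2.326 = 7.671 m. Hydraulic radius R = A/P = 5.194/7.671 = 0.6771 m. Q_B = (1/0.028)·5.194·0.6771^(2/3)·√0.00042 = 2.932 m³/s.
Q_A = 39.05 m³/s vs Q_B = 2.932 m³/s, so channel A carries more.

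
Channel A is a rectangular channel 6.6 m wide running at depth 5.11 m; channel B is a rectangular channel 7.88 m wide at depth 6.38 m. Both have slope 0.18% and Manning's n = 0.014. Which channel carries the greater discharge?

Channel A: Flow area A = b·y = 6.6 × 5.11 = 33.73 m². Wetted perimeter P = b + 2y = 6.6 + 2×5.11 = 16.82 m. Hydraulic radius R = A/P = 33.73/16.82 = 2.005 m. Q_A = (1/0.014)·33.73·2.005^(2/3)·√0.0018 = 162.5 m³/s.
Channel B: Flow area A = b·y = 7.88 × 6.38 = 50.27 m². Wetted perimeter P = b + 2y = 7.88 + 2×6.38 = 20.64 m. Hydraulic radius R = A/P = 50.27/20.64 = 2.436 m. Q_B = (1/0.014)·50.27·2.436^(2/3)·√0.0018 = 275.8 m³/s.
Q_A = 162.5 m³/s vs Q_B = 275.8 m³/s, so channel B carries more.

channel B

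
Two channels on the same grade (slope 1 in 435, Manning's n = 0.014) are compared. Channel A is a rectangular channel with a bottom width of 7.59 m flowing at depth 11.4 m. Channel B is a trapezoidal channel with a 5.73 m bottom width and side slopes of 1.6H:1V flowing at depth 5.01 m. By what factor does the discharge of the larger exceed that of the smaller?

1.27

Channel A: Flow area A = b·y = 7.59 × 11.4 = 86.53 m². Wetted perimeter P = b + 2y = 7.59 + 2×11.4 = 30.39 m. Hydraulic radius R = A/P = 86.53/30.39 = 2.847 m. Q_A = (1/0.014)·86.53·2.847^(2/3)·√0.002299 = 595.3 m³/s.
Channel B: With bottom width b = 5.73 m and side slope z = 1.6: A = (b + zy)y = (5.73 + 1.6×5.01)×5.01 = 68.87 m²; P = b + 2y√(1+z²) = 5.73 + 2×5.01×1.887 = 24.64 m. Hydraulic radius R = A/P = 68.87/24.64 = 2.795 m. Q_B = (1/0.014)·68.87·2.795^(2/3)·√0.002299 = 468 m³/s.
The larger discharge is 595.3 m³/s and the smaller is 468 m³/s; the ratio is 1.27.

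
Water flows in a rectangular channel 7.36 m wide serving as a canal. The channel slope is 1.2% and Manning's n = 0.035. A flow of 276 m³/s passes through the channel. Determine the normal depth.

Manning's equation rearranged: A R^(2/3) = nQ / (1·√S) = 0.035 × 276 / (√0.012) = 88.18.
At y = 5.07 m: A R^(2/3) = 61.82 — low.
At y = 7.78 m: A R^(2/3) = 105.4 — high.
At y = 6.72 m: A R^(2/3) = 88.11 — matches.

y_n = 6.72 m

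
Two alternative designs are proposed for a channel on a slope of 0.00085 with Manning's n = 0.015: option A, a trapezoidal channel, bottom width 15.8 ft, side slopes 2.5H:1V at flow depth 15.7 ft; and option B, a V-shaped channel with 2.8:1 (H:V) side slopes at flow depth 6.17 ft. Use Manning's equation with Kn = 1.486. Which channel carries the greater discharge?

Channel A: With bottom width b = 15.8 ft and side slope z = 2.5: A = (b + zy)y = (15.8 + 2.5×15.7)×15.7 = 864.3 ft²; P = b + 2y√(1+z²) = 15.8 + 2×15.7×2.693 = 100.3 ft. Hydraulic radius R = A/P = 864.3/100.3 = 8.613 ft. Q_A = (1.486/0.015)·864.3·8.613^(2/3)·√0.00085 = 10490 ft³/s.
Channel B: For a triangular section with side slope z = 2.8: A = zy² = 2.8×6.17² = 106.6 ft²; P = 2y√(1+z²) = 2×6.17×2.973 = 36.69 ft. Hydraulic radius R = A/P = 106.6/36.69 = 2.905 ft. Q_B = (1.486/0.015)·106.6·2.905^(2/3)·√0.00085 = 626.8 ft³/s.
Q_A = 10490 ft³/s vs Q_B = 626.8 ft³/s, so channel A carries more.

channel A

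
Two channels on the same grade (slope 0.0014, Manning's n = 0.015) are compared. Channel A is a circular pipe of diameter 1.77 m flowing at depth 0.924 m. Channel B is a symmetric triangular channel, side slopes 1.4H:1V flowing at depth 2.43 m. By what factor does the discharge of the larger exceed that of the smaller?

10.7

Channel A: For a circular section of diameter D = 1.77 m at depth y = 0.924 m, the central angle is θ = 2 arccos(1 − 2y/D) = 3.23 rad. Then A = (D²/8)(θ − sin θ) = 1.299 m² and P = Dθ/2 = 2.858 m. Hydraulic radius R = A/P = 1.299/2.858 = 0.4546 m. Q_A = (1/0.015)·1.299·0.4546^(2/3)·√0.0014 = 1.916 m³/s.
Channel B: For a triangular section with side slope z = 1.4: A = zy² = 1.4×2.43² = 8.267 m²; P = 2y√(1+z²) = 2×2.43×1.72 = 8.361 m. Hydraulic radius R = A/P = 8.267/8.361 = 0.9887 m. Q_B = (1/0.015)·8.267·0.9887^(2/3)·√0.0014 = 20.47 m³/s.
The larger discharge is 20.47 m³/s and the smaller is 1.916 m³/s; the ratio is 10.7.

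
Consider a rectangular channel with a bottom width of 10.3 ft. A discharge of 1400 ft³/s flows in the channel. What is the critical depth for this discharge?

y_c = 8.31 ft

For a rectangular channel, critical depth y_c = (q²/g)^(1/3) where q = Q/b = 1400/10.3 = 135.9 ft²/s.
So y_c = (135.9²/32.2)^(1/3) = 8.31 ft.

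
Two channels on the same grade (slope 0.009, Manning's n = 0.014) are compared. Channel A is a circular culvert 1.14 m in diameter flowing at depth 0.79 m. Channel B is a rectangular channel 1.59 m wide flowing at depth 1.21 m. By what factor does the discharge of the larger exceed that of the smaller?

3.23

Channel A: For a circular section of diameter D = 1.14 m at depth y = 0.79 m, the central angle is θ = 2 arccos(1 − 2y/D) = 3.934 rad. Then A = (D²/8)(θ − sin θ) = 0.7548 m² and P = Dθ/2 = 2.242 m. Hydraulic radius R = A/P = 0.7548/2.242 = 0.3366 m. Q_A = (1/0.014)·0.7548·0.3366^(2/3)·√0.009 = 2.475 m³/s.
Channel B: Flow area A = b·y = 1.59 × 1.21 = 1.924 m². Wetted perimeter P = b + 2y = 1.59 + 2×1.21 = 4.01 m. Hydraulic radius R = A/P = 1.924/4.01 = 0.4798 m. Q_B = (1/0.014)·1.924·0.4798^(2/3)·√0.009 = 7.99 m³/s.
The larger discharge is 7.99 m³/s and the smaller is 2.475 m³/s; the ratio is 3.23.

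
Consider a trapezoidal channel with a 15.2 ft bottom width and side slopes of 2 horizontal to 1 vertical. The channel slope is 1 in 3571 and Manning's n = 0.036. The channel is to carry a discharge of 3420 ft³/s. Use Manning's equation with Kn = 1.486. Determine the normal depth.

Manning's equation rearranged: A R^(2/3) = nQ / (1.486·√S) = 0.036 × 3420 / (1.486 × √0.00028) = 4951.
Trying y = 22.7 ft: A R^(2/3) = 7124 — over.
Trying y = 13.3 ft: A R^(2/3) = 2120 — short.
Trying y = 19.4 ft: A R^(2/3) = 4951 — ≈ 4951.

y_n = 19.4 ft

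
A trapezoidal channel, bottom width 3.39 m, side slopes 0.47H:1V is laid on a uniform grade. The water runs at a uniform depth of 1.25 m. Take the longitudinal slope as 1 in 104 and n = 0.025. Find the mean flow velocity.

V = 3.4 m/s

With bottom width b = 3.39 m and side slope z = 0.47: A = (b + zy)y = (3.39 + 0.47×1.25)×1.25 = 4.972 m²; P = b + 2y√(1+z²) = 3.39 + 2×1.25×1.105 = 6.152 m.
Hydraulic radius R = A/P = 4.972/6.152 = 0.8081 m.
From Manning's equation, V = (1/n) R^(2/3) S^(1/2) = (1/0.025) × 0.8081^(2/3) × 0.009615^(1/2) = 3.4 m/s.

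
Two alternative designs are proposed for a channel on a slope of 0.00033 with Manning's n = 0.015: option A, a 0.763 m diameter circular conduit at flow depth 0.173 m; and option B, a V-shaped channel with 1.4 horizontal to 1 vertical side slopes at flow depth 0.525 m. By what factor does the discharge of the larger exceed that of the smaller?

Channel A: For a circular section of diameter D = 0.763 m at depth y = 0.173 m, the central angle is θ = 2 arccos(1 − 2y/D) = 1.985 rad. Then A = (D²/8)(θ − sin θ) = 0.07785 m² and P = Dθ/2 = 0.7573 m. Hydraulic radius R = A/P = 0.07785/0.7573 = 0.1028 m. Q_A = (1/0.015)·0.07785·0.1028^(2/3)·√0.00033 = 0.02069 m³/s.
Channel B: For a triangular section with side slope z = 1.4: A = zy² = 1.4×0.525² = 0.3859 m²; P = 2y√(1+z²) = 2×0.525×1.72 = 1.806 m. Hydraulic radius R = A/P = 0.3859/1.806 = 0.2136 m. Q_B = (1/0.015)·0.3859·0.2136^(2/3)·√0.00033 = 0.167 m³/s.
The larger discharge is 0.167 m³/s and the smaller is 0.02069 m³/s; the ratio is 8.07.

8.07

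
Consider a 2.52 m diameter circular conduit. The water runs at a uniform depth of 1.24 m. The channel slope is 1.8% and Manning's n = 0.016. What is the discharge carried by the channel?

Q = 15 m³/s

For a circular section of diameter D = 2.52 m at depth y = 1.24 m, the central angle is θ = 2 arccos(1 − 2y/D) = 3.11 rad. Then A = (D²/8)(θ − sin θ) = 2.443 m² and P = Dθ/2 = 3.918 m.
Hydraulic radius R = A/P = 2.443/3.918 = 0.6236 m.
Manning's equation: Q = (1/n) A R^(2/3) S^(1/2) = (1/0.016) × 2.443 × 0.6236^(2/3) × 0.018^(1/2) = 15 m³/s.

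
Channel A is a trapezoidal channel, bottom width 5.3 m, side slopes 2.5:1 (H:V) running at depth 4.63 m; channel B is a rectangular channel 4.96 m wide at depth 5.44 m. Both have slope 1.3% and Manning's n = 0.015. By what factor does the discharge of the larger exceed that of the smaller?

3.82

Channel A: With bottom width b = 5.3 m and side slope z = 2.5: A = (b + zy)y = (5.3 + 2.5×4.63)×4.63 = 78.13 m²; P = b + 2y√(1+z²) = 5.3 + 2×4.63×2.693 = 30.23 m. Hydraulic radius R = A/P = 78.13/30.23 = 2.584 m. Q_A = (1/0.015)·78.13·2.584^(2/3)·√0.013 = 1118 m³/s.
Channel B: Flow area A = b·y = 4.96 × 5.44 = 26.98 m². Wetted perimeter P = b + 2y = 4.96 + 2×5.44 = 15.84 m. Hydraulic radius R = A/P = 26.98/15.84 = 1.703 m. Q_B = (1/0.015)·26.98·1.703^(2/3)·√0.013 = 292.5 m³/s.
The larger discharge is 1118 m³/s and the smaller is 292.5 m³/s; the ratio is 3.82.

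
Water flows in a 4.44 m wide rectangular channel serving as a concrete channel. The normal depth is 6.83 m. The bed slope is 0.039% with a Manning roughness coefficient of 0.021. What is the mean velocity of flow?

V = 1.33 m/s

Flow area A = b·y = 4.44 × 6.83 = 30.33 m². Wetted perimeter P = b + 2y = 4.44 + 2×6.83 = 18.1 m.
Hydraulic radius R = A/P = 30.33/18.1 = 1.675 m.
From Manning's equation, V = (1/n) R^(2/3) S^(1/2) = (1/0.021) × 1.675^(2/3) × 0.00039^(1/2) = 1.33 m/s.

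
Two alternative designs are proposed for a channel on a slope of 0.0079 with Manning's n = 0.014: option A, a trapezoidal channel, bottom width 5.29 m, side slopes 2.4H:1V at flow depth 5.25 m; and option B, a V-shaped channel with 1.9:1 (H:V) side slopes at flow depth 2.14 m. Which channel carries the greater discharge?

Channel A: With bottom width b = 5.29 m and side slope z = 2.4: A = (b + zy)y = (5.29 + 2.4×5.25)×5.25 = 93.92 m²; P = b + 2y√(1+z²) = 5.29 + 2×5.25×2.6 = 32.59 m. Hydraulic radius R = A/P = 93.92/32.59 = 2.882 m. Q_A = (1/0.014)·93.92·2.882^(2/3)·√0.0079 = 1208 m³/s.
Channel B: For a triangular section with side slope z = 1.9: A = zy² = 1.9×2.14² = 8.701 m²; P = 2y√(1+z²) = 2×2.14×2.147 = 9.19 m. Hydraulic radius R = A/P = 8.701/9.19 = 0.9469 m. Q_B = (1/0.014)·8.701·0.9469^(2/3)·√0.0079 = 53.27 m³/s.
Q_A = 1208 m³/s vs Q_B = 53.27 m³/s, so channel A carries more.

channel A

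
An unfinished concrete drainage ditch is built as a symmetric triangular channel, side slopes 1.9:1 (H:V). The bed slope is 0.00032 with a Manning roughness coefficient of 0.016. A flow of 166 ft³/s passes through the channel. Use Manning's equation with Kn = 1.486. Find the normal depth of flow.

Manning's equation rearranged: A R^(2/3) = nQ / (1.486·√S) = 0.016 × 166 / (1.486 × √0.00032) = 99.92.
Trying y = 4.22 ft: A R^(2/3) = 51.31 — short.
Trying y = 6.08 ft: A R^(2/3) = 135.9 — over.
Trying y = 5.42 ft: A R^(2/3) = 100 — ≈ 99.92.

y_n = 5.42 ft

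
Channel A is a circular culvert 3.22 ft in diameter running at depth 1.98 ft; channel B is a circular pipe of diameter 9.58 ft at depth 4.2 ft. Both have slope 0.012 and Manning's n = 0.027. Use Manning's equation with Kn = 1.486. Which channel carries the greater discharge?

channel B

Channel A: For a circular section of diameter D = 3.22 ft at depth y = 1.98 ft, the central angle is θ = 2 arccos(1 − 2y/D) = 3.605 rad. Then A = (D²/8)(θ − sin θ) = 5.252 ft² and P = Dθ/2 = 5.805 ft. Hydraulic radius R = A/P = 5.252/5.805 = 0.9049 ft. Q_A = (1.486/0.027)·5.252·0.9049^(2/3)·√0.012 = 29.63 ft³/s.
Channel B: For a circular section of diameter D = 9.58 ft at depth y = 4.2 ft, the central angle is θ = 2 arccos(1 − 2y/D) = 2.895 rad. Then A = (D²/8)(θ − sin θ) = 30.4 ft² and P = Dθ/2 = 13.87 ft. Hydraulic radius R = A/P = 30.4/13.87 = 2.193 ft. Q_B = (1.486/0.027)·30.4·2.193^(2/3)·√0.012 = 309.4 ft³/s.
Q_A = 29.63 ft³/s vs Q_B = 309.4 ft³/s, so channel B carries more.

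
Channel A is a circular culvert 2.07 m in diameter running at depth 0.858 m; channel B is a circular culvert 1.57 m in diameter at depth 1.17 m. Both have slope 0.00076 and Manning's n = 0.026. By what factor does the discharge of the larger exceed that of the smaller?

Channel A: For a circular section of diameter D = 2.07 m at depth y = 0.858 m, the central angle is θ = 2 arccos(1 − 2y/D) = 2.798 rad. Then A = (D²/8)(θ − sin θ) = 1.318 m² and P = Dθ/2 = 2.896 m. Hydraulic radius R = A/P = 1.318/2.896 = 0.4552 m. Q_A = (1/0.026)·1.318·0.4552^(2/3)·√0.00076 = 0.827 m³/s.
Channel B: For a circular section of diameter D = 1.57 m at depth y = 1.17 m, the central angle is θ = 2 arccos(1 − 2y/D) = 4.167 rad. Then A = (D²/8)(θ − sin θ) = 1.547 m² and P = Dθ/2 = 3.271 m. Hydraulic radius R = A/P = 1.547/3.271 = 0.473 m. Q_B = (1/0.026)·1.547·0.473^(2/3)·√0.00076 = 0.996 m³/s.
The larger discharge is 0.996 m³/s and the smaller is 0.827 m³/s; the ratio is 1.2.

1.2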